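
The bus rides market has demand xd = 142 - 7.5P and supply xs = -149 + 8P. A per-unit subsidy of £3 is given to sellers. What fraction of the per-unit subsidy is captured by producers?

Producer share = 15/31

Pre-subsidy: 142 - 7.5P = -149 + 8P gives P* = 582/31, x* = 37/31.
With the subsidy, sellers receive Ps = Pb + 3 for each unit, where Pb is the price buyers pay.
Supply in terms of Pb becomes xs = -149 + 8(Pb + 3) = -125 + 8Pb. Setting this equal to demand: 142 - 7.5Pb = -125 + 8Pb, so Pb = 534/31.
Sellers receive Ps = 534/31 + 3 = 627/31; x' = 142 − 7.5·(534/31) = 397/31.
Buyers' price falls by P* − Pb = 582/31 − 534/31 = 48/31; sellers' price rises by Ps − P* = 627/31 − 582/31 = 45/31.
So producers capture (45/31)/3 = 15/31 of each unit of subsidy.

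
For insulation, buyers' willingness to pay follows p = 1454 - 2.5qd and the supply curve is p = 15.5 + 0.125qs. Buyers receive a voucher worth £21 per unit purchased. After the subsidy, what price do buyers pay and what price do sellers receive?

Buyers pay £64; sellers receive £85

Pre-subsidy: 1454 - 2.5q = 15.5 + 0.125q gives q* = 548 and p* = 84.
With the rebate, buyers effectively pay pb = ps − 21, where ps is the price sellers receive.
On the curves, pb = 1454 - 2.5q and ps = 15.5 + 0.125q; the wedge ps − pb = 21 gives 15.5 + 0.125q − (1454 - 2.5q) = 21, so q' = 556.
Then pb = 1454 − 2.5·556 = 64 and ps = 15.5 + 0.125·556 = 85.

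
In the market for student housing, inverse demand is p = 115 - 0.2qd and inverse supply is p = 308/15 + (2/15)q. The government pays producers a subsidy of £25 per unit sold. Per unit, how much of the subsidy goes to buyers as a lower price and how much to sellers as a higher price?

Pre-subsidy: 115 - 0.2q = 308/15 + (2/15)q gives q* = 283.4 and p* = 58.32.
With the subsidy, sellers receive ps = pb + 25 for each unit, where pb is the price buyers pay.
On the curves, pb = 115 - 0.2q and ps = 308/15 + (2/15)q; the wedge ps − pb = 25 gives 308/15 + (2/15)q − (115 - 0.2q) = 25, so q' = 358.4.
Then pb = 115 − 0.2·358.4 = 43.32 and ps = 308/15 + (2/15)·358.4 = 68.32.
Buyers' price falls by p* − pb = 58.32 − 43.32 = 15; sellers' price rises by ps − p* = 68.32 − 58.32 = 10.

Buyers gain £15 per unit; sellers gain £10 per unit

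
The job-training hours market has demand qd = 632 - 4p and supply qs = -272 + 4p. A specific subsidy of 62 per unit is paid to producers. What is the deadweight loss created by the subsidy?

Pre-subsidy: 632 - 4p = -272 + 4p gives p* = 113, q* = 180.
With the subsidy, sellers receive ps = pb + 62 for each unit, where pb is the price buyers pay.
Supply in terms of pb becomes qs = -272 + 4(pb + 62) = -24 + 4pb. Setting this equal to demand: 632 - 4pb = -24 + 4pb, so pb = 82.
Sellers receive ps = 82 + 62 = 144; q' = 632 − 4·82 = 304.
The subsidy expands output by 304 − 180 = 124 past the efficient level; on those units the gap between marginal cost and willingness to pay runs from 0 up to 62.
DWL = ½ × 62 × 124 = 3844.

Deadweight loss = 3844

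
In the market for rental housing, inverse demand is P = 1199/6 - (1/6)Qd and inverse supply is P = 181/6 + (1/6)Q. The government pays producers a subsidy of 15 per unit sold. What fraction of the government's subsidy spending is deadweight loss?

Pre-subsidy: 1199/6 - (1/6)Q = 181/6 + (1/6)Q gives Q* = 509 and P* = 115.
With the subsidy, sellers receive Ps = Pb + 15 for each unit, where Pb is the price buyers pay.
On the curves, Pb = 1199/6 - (1/6)Q and Ps = 181/6 + (1/6)Q; the wedge Ps − Pb = 15 gives 181/6 + (1/6)Q − (1199/6 - (1/6)Q) = 15, so Q' = 554.
Then Pb = 1199/6 − (1/6)·554 = 107.5 and Ps = 181/6 + (1/6)·554 = 122.5.
ΔCS = ½(509 + 554)(115 − 107.5) = 3986.25; ΔPS = ½(509 + 554)(122.5 − 115) = 3986.25.
Government spending = 15 × 554 = 8310.
DWL = ½ × 15 × (554 − 509) = 337.5; fraction = 337.5 / 8310 = 45/1108.

DWL / government spending = 45/1108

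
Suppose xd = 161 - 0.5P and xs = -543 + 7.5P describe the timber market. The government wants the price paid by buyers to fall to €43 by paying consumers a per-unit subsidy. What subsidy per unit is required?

Required subsidy s = €48 per unit

At a buyer price of 43, quantity demanded is 161 − 0.5·43 = 139.5.
Sellers supply 139.5 only when they receive Ps with -543 + 7.5·Ps = 139.5, i.e. Ps = 91.
s = Ps − Pb = 91 − 43 = 48.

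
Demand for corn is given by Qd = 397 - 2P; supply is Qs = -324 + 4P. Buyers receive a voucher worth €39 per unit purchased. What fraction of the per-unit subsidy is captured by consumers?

Consumer share = 2/3

Pre-subsidy: 397 - 2P = -324 + 4P gives P* = 721/6, Q* = 470/3.
With the rebate, buyers effectively pay Pb = Ps − 39, where Ps is the price sellers receive.
Demand in terms of Ps becomes Qd = 397 − 2(Ps − 39) = 475 - 2Ps. Setting this equal to supply: 475 - 2Ps = -324 + 4Ps, so Ps = 799/6.
Buyers pay Pb = 799/6 − 39 = 565/6; Q' = -324 + 4·(799/6) = 626/3.
Buyers' price falls by P* − Pb = 721/6 − 565/6 = 26; sellers' price rises by Ps − P* = 799/6 − 721/6 = 13.
So consumers capture 26/39 = 2/3 of each unit of subsidy.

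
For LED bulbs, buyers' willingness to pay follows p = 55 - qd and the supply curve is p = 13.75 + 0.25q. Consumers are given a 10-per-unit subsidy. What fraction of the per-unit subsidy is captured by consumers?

Consumer share = 0.8

Pre-subsidy: 55 - q = 13.75 + 0.25q gives q* = 33 and p* = 22.
With the rebate, buyers effectively pay pb = ps − 10, where ps is the price sellers receive.
On the curves, pb = 55 - q and ps = 13.75 + 0.25q; the wedge ps − pb = 10 gives 13.75 + 0.25q − (55 - q) = 10, so q' = 41.
Then pb = 55 − 1·41 = 14 and ps = 13.75 + 0.25·41 = 24.
Buyers' price falls by p* − pb = 22 − 14 = 8; sellers' price rises by ps − p* = 24 − 22 = 2.
So consumers capture 8/10 = 0.8 of each unit of subsidy.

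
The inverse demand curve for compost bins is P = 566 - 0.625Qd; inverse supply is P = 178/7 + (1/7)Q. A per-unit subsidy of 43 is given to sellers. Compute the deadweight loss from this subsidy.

Pre-subsidy: 566 - 0.625Q = 178/7 + (1/7)Q gives Q* = 704 and P* = 126.
With the subsidy, sellers receive Ps = Pb + 43 for each unit, where Pb is the price buyers pay.
On the curves, Pb = 566 - 0.625Q and Ps = 178/7 + (1/7)Q; the wedge Ps − Pb = 43 gives 178/7 + (1/7)Q − (566 - 0.625Q) = 43, so Q' = 760.
Then Pb = 566 − 0.625·760 = 91 and Ps = 178/7 + (1/7)·760 = 134.
The subsidy expands output by 760 − 704 = 56 past the efficient level; on those units the gap between marginal cost and willingness to pay runs from 0 up to 43.
DWL = ½ × 43 × 56 = 1204.

Deadweight loss = 1204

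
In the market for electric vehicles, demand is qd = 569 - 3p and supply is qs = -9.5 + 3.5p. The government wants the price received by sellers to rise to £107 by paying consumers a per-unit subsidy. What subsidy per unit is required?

Required subsidy s = £39 per unit

At a seller price of 107, quantity supplied is -9.5 + 3.5·107 = 365.
Buyers absorb 365 only when they pay pb with 569 − 3·pb = 365, i.e. pb = 68.
s = ps − pb = 107 − 68 = 39.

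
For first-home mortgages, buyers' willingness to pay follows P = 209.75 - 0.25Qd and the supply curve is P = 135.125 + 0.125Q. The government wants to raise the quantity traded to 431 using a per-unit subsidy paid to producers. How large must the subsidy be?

Required subsidy s = 87 per unit

At Q = 431, from the demand curve buyers pay Pb = 209.75 − 0.25·431 = 102; from the supply curve sellers need Ps = 135.125 + 0.125·431 = 189.
The subsidy must fill the gap: s = Ps − Pb = 189 − 102 = 87.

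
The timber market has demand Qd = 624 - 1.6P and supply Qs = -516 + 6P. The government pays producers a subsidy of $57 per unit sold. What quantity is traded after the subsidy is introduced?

Q' = 456

Pre-subsidy: 624 - 1.6P = -516 + 6P gives P* = 150, Q* = 384.
With the subsidy, sellers receive Ps = Pb + 57 for each unit, where Pb is the price buyers pay.
Supply in terms of Pb becomes Qs = -516 + 6(Pb + 57) = -174 + 6Pb. Setting this equal to demand: 624 - 1.6Pb = -174 + 6Pb, so Pb = 105.
Sellers receive Ps = 105 + 57 = 162; Q' = 624 − 1.6·105 = 456.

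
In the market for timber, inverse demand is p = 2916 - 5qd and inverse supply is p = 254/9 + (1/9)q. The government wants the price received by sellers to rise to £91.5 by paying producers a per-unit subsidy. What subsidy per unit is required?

At a seller price of 91.5, quantity supplied is -254 + 9·91.5 = 569.5.
Buyers absorb 569.5 only when they pay pb = 2916 − 5·569.5 = 68.5.
s = ps − pb = 91.5 − 68.5 = 23.

Required subsidy s = £23 per unit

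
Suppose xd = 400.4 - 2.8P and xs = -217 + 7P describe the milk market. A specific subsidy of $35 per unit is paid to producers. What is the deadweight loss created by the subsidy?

Pre-subsidy: 400.4 - 2.8P = -217 + 7P gives P* = 63, x* = 224.
With the subsidy, sellers receive Ps = Pb + 35 for each unit, where Pb is the price buyers pay.
Supply in terms of Pb becomes xs = -217 + 7(Pb + 35) = 28 + 7Pb. Setting this equal to demand: 400.4 - 2.8Pb = 28 + 7Pb, so Pb = 38.
Sellers receive Ps = 38 + 35 = 73; x' = 400.4 − 2.8·38 = 294.
The subsidy expands output by 294 − 224 = 70 past the efficient level; on those units the gap between marginal cost and willingness to pay runs from 0 up to 35.
DWL = ½ × 35 × 70 = 1225.

Deadweight loss = $1225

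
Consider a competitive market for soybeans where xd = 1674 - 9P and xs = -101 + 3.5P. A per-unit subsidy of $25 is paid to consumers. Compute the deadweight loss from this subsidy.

Deadweight loss = $787.5

Pre-subsidy: 1674 - 9P = -101 + 3.5P gives P* = 142, x* = 396.
With the rebate, buyers effectively pay Pb = Ps − 25, where Ps is the price sellers receive.
Demand in terms of Ps becomes xd = 1674 − 9(Ps − 25) = 1899 - 9Ps. Setting this equal to supply: 1899 - 9Ps = -101 + 3.5Ps, so Ps = 160.
Buyers pay Pb = 160 − 25 = 135; x' = -101 + 3.5·160 = 459.
The subsidy expands output by 459 − 396 = 63 past the efficient level; on those units the gap between marginal cost and willingness to pay runs from 0 up to 25.
DWL = ½ × 25 × 63 = 787.5.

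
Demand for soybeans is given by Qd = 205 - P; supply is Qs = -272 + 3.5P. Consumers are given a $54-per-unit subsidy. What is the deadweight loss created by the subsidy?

Pre-subsidy: 205 - P = -272 + 3.5P gives P* = 106, Q* = 99.
With the rebate, buyers effectively pay Pb = Ps − 54, where Ps is the price sellers receive.
Demand in terms of Ps becomes Qd = 205 − 1(Ps − 54) = 259 - Ps. Setting this equal to supply: 259 - Ps = -272 + 3.5Ps, so Ps = 118.
Buyers pay Pb = 118 − 54 = 64; Q' = -272 + 3.5·118 = 141.
The subsidy expands output by 141 − 99 = 42 past the efficient level; on those units the gap between marginal cost and willingness to pay runs from 0 up to 54.
DWL = ½ × 54 × 42 = 1134.

Deadweight loss = $1134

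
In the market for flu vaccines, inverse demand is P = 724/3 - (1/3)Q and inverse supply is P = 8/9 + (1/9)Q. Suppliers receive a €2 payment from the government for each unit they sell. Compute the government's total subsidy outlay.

Pre-subsidy: 724/3 - (1/3)Q = 8/9 + (1/9)Q gives Q* = 541 and P* = 61.
With the subsidy, sellers receive Ps = Pb + 2 for each unit, where Pb is the price buyers pay.
On the curves, Pb = 724/3 - (1/3)Q and Ps = 8/9 + (1/9)Q; the wedge Ps − Pb = 2 gives 8/9 + (1/9)Q − (724/3 - (1/3)Q) = 2, so Q' = 545.5.
Then Pb = 724/3 − (1/3)·545.5 = 59.5 and Ps = 8/9 + (1/9)·545.5 = 61.5.
Government outlay = subsidy × quantity = 2 × 545.5 = 1091.

Government cost = €1091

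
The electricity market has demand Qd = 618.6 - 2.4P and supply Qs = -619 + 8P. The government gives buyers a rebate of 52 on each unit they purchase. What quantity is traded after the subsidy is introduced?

Pre-subsidy: 618.6 - 2.4P = -619 + 8P gives P* = 119, Q* = 333.
With the rebate, buyers effectively pay Pb = Ps − 52, where Ps is the price sellers receive.
Demand in terms of Ps becomes Qd = 618.6 − 2.4(Ps − 52) = 743.4 - 2.4Ps. Setting this equal to supply: 743.4 - 2.4Ps = -619 + 8Ps, so Ps = 131.
Buyers pay Pb = 131 − 52 = 79; Q' = -619 + 8·131 = 429.

Q' = 429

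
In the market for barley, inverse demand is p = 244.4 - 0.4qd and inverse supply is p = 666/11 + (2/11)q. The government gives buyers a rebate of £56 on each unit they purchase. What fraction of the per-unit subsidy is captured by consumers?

Consumer share = 0.6875

Pre-subsidy: 244.4 - 0.4q = 666/11 + (2/11)q gives q* = 316 and p* = 118.
With the rebate, buyers effectively pay pb = ps − 56, where ps is the price sellers receive.
On the curves, pb = 244.4 - 0.4q and ps = 666/11 + (2/11)q; the wedge ps − pb = 56 gives 666/11 + (2/11)q − (244.4 - 0.4q) = 56, so q' = 412.25.
Then pb = 244.4 − 0.4·412.25 = 79.5 and ps = 666/11 + (2/11)·412.25 = 135.5.
Buyers' price falls by p* − pb = 118 − 79.5 = 38.5; sellers' price rises by ps − p* = 135.5 − 118 = 17.5.
So consumers capture 38.5/56 = 0.6875 of each unit of subsidy.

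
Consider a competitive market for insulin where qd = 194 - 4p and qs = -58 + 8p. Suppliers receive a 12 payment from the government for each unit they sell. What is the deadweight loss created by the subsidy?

Deadweight loss = 192

Pre-subsidy: 194 - 4p = -58 + 8p gives p* = 21, q* = 110.
With the subsidy, sellers receive ps = pb + 12 for each unit, where pb is the price buyers pay.
Supply in terms of pb becomes qs = -58 + 8(pb + 12) = 38 + 8pb. Setting this equal to demand: 194 - 4pb = 38 + 8pb, so pb = 13.
Sellers receive ps = 13 + 12 = 25; q' = 194 − 4·13 = 142.
The subsidy expands output by 142 − 110 = 32 past the efficient level; on those units the gap between marginal cost and willingness to pay runs from 0 up to 12.
DWL = ½ × 12 × 32 = 192.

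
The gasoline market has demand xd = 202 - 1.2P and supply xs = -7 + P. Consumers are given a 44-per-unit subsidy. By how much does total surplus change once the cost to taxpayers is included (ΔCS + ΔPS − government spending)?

Pre-subsidy: 202 - 1.2P = -7 + P gives P* = 95, x* = 88.
With the rebate, buyers effectively pay Pb = Ps − 44, where Ps is the price sellers receive.
Demand in terms of Ps becomes xd = 202 − 1.2(Ps − 44) = 254.8 - 1.2Ps. Setting this equal to supply: 254.8 - 1.2Ps = -7 + Ps, so Ps = 119.
Buyers pay Pb = 119 − 44 = 75; x' = -7 + 1·119 = 112.
ΔCS = ½(88 + 112)(95 − 75) = 2000; ΔPS = ½(88 + 112)(119 − 95) = 2400.
Government spending = 44 × 112 = 4928.
Net change = 2000 + 2400 − 4928 = -528. The loss equals the DWL triangle ½·44·24.

Net change in total surplus = -528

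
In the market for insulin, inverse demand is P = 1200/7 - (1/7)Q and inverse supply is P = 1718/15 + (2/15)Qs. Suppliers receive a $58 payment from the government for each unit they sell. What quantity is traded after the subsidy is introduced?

Q' = 416

Pre-subsidy: 1200/7 - (1/7)Q = 1718/15 + (2/15)Q gives Q* = 206 and P* = 142.
With the subsidy, sellers receive Ps = Pb + 58 for each unit, where Pb is the price buyers pay.
On the curves, Pb = 1200/7 - (1/7)Q and Ps = 1718/15 + (2/15)Q; the wedge Ps − Pb = 58 gives 1718/15 + (2/15)Q − (1200/7 - (1/7)Q) = 58, so Q' = 416.
Then Pb = 1200/7 − (1/7)·416 = 112 and Ps = 1718/15 + (2/15)·416 = 170.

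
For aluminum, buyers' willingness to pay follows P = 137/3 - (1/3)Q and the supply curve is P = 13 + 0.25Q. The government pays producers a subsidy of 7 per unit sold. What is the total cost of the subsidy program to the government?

Government cost = 476

Pre-subsidy: 137/3 - (1/3)Q = 13 + 0.25Q gives Q* = 56 and P* = 27.
With the subsidy, sellers receive Ps = Pb + 7 for each unit, where Pb is the price buyers pay.
On the curves, Pb = 137/3 - (1/3)Q and Ps = 13 + 0.25Q; the wedge Ps − Pb = 7 gives 13 + 0.25Q − (137/3 - (1/3)Q) = 7, so Q' = 68.
Then Pb = 137/3 − (1/3)·68 = 23 and Ps = 13 + 0.25·68 = 30.
Government outlay = subsidy × quantity = 7 × 68 = 476.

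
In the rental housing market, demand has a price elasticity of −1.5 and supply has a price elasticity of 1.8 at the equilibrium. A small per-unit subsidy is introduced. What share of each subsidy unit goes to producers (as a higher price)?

For a small subsidy around the equilibrium, the benefit split depends on the relative slopes, which at a point are proportional to the elasticities.
Buyer share = εs/(εs + |εd|) = 1.8/(1.8 + 1.5) = 6/11; seller share = |εd|/(εs + |εd|) = 5/11.
So producers capture 5/11 of the subsidy.

Producer share = 5/11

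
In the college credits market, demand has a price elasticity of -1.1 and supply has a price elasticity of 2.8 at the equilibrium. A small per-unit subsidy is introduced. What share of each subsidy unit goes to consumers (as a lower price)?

Consumer share = 28/39

For a small subsidy around the equilibrium, the benefit split depends on the relative slopes, which at a point are proportional to the elasticities.
Buyer share = εs/(εs + |εd|) = 2.8/(2.8 + 1.1) = 28/39; seller share = |εd|/(εs + |εd|) = 11/39.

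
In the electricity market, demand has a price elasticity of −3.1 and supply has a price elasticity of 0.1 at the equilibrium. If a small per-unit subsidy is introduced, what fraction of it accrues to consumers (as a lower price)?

Consumer share = 0.03125

For a small subsidy around the equilibrium, the benefit split depends on the relative slopes, which at a point are proportional to the elasticities.
Buyer share = εs/(εs + |εd|) = 0.1/(0.1 + 3.1) = 0.03125; seller share = |εd|/(εs + |εd|) = 0.96875.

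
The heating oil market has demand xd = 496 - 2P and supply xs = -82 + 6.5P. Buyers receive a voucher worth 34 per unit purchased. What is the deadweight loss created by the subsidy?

Deadweight loss = 884

Pre-subsidy: 496 - 2P = -82 + 6.5P gives P* = 68, x* = 360.
With the rebate, buyers effectively pay Pb = Ps − 34, where Ps is the price sellers receive.
Demand in terms of Ps becomes xd = 496 − 2(Ps − 34) = 564 - 2Ps. Setting this equal to supply: 564 - 2Ps = -82 + 6.5Ps, so Ps = 76.
Buyers pay Pb = 76 − 34 = 42; x' = -82 + 6.5·76 = 412.
The subsidy expands output by 412 − 360 = 52 past the efficient level; on those units the gap between marginal cost and willingness to pay runs from 0 up to 34.
DWL = ½ × 34 × 52 = 884.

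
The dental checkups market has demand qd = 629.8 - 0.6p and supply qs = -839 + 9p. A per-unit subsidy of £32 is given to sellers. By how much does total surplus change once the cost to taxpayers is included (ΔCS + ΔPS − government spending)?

Net change in total surplus = -£288

Pre-subsidy: 629.8 - 0.6p = -839 + 9p gives p* = 153, q* = 538.
With the subsidy, sellers receive ps = pb + 32 for each unit, where pb is the price buyers pay.
Supply in terms of pb becomes qs = -839 + 9(pb + 32) = -551 + 9pb. Setting this equal to demand: 629.8 - 0.6pb = -551 + 9pb, so pb = 123.
Sellers receive ps = 123 + 32 = 155; q' = 629.8 − 0.6·123 = 556.
ΔCS = ½(538 + 556)(153 − 123) = 16410; ΔPS = ½(538 + 556)(155 − 153) = 1094.
Government spending = 32 × 556 = 17792.
Net change = 16410 + 1094 − 17792 = -288. The loss equals the DWL triangle ½·32·18.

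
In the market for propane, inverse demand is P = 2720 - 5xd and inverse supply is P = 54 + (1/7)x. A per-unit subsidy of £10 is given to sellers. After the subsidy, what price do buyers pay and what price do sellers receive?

Pre-subsidy: 2720 - 5x = 54 + (1/7)x gives x* = 9331/18 and P* = 2305/18.
With the subsidy, sellers receive Ps = Pb + 10 for each unit, where Pb is the price buyers pay.
On the curves, Pb = 2720 - 5x and Ps = 54 + (1/7)x; the wedge Ps − Pb = 10 gives 54 + (1/7)x − (2720 - 5x) = 10, so x' = 1561/3.
Then Pb = 2720 − 5·(1561/3) = 355/3 and Ps = 54 + (1/7)·(1561/3) = 385/3.

Buyers pay 355/3; sellers receive 385/3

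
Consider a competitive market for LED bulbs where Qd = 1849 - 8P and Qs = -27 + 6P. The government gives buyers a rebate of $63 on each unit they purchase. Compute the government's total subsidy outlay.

Government cost = $62559

Pre-subsidy: 1849 - 8P = -27 + 6P gives P* = 134, Q* = 777.
With the rebate, buyers effectively pay Pb = Ps − 63, where Ps is the price sellers receive.
Demand in terms of Ps becomes Qd = 1849 − 8(Ps − 63) = 2353 - 8Ps. Setting this equal to supply: 2353 - 8Ps = -27 + 6Ps, so Ps = 170.
Buyers pay Pb = 170 − 63 = 107; Q' = -27 + 6·170 = 993.
Government outlay = subsidy × quantity = 63 × 993 = 62559.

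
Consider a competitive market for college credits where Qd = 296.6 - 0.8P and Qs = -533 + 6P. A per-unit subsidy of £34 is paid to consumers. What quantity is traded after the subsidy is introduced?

Q' = 223

Pre-subsidy: 296.6 - 0.8P = -533 + 6P gives P* = 122, Q* = 199.
With the rebate, buyers effectively pay Pb = Ps − 34, where Ps is the price sellers receive.
Demand in terms of Ps becomes Qd = 296.6 − 0.8(Ps − 34) = 323.8 - 0.8Ps. Setting this equal to supply: 323.8 - 0.8Ps = -533 + 6Ps, so Ps = 126.
Buyers pay Pb = 126 − 34 = 92; Q' = -533 + 6·126 = 223.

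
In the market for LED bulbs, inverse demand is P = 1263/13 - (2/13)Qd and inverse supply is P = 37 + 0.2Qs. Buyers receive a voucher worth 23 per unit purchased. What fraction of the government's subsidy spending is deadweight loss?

Pre-subsidy: 1263/13 - (2/13)Q = 37 + 0.2Q gives Q* = 170 and P* = 71.
With the rebate, buyers effectively pay Pb = Ps − 23, where Ps is the price sellers receive.
On the curves, Pb = 1263/13 - (2/13)Q and Ps = 37 + 0.2Q; the wedge Ps − Pb = 23 gives 37 + 0.2Q − (1263/13 - (2/13)Q) = 23, so Q' = 235.
Then Pb = 1263/13 − (2/13)·235 = 61 and Ps = 37 + 0.2·235 = 84.
ΔCS = ½(170 + 235)(71 − 61) = 2025; ΔPS = ½(170 + 235)(84 − 71) = 2632.5.
Government spending = 23 × 235 = 5405.
DWL = ½ × 23 × (235 − 170) = 747.5; fraction = 747.5 / 5405 = 13/94.

DWL / government spending = 13/94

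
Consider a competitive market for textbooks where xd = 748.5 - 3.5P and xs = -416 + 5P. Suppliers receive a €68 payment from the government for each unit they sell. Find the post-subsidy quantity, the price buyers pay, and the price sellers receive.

Pre-subsidy: 748.5 - 3.5P = -416 + 5P gives P* = 137, x* = 269.
With the subsidy, sellers receive Ps = Pb + 68 for each unit, where Pb is the price buyers pay.
Supply in terms of Pb becomes xs = -416 + 5(Pb + 68) = -76 + 5Pb. Setting this equal to demand: 748.5 - 3.5Pb = -76 + 5Pb, so Pb = 97.
Sellers receive Ps = 97 + 68 = 165; x' = 748.5 − 3.5·97 = 409.

x' = 409; buyers pay €97; sellers receive €165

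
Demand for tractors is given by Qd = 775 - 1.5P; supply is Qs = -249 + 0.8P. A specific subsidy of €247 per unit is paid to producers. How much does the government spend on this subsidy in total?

Government cost = 1340963/23

Pre-subsidy: 775 - 1.5P = -249 + 0.8P gives P* = 10240/23, Q* = 2465/23.
With the subsidy, sellers receive Ps = Pb + 247 for each unit, where Pb is the price buyers pay.
Supply in terms of Pb becomes Qs = -249 + 0.8(Pb + 247) = -51.4 + 0.8Pb. Setting this equal to demand: 775 - 1.5Pb = -51.4 + 0.8Pb, so Pb = 8264/23.
Sellers receive Ps = 8264/23 + 247 = 13945/23; Q' = 775 − 1.5·(8264/23) = 5429/23.
Government outlay = subsidy × quantity = 247 × 5429/23 = 1340963/23.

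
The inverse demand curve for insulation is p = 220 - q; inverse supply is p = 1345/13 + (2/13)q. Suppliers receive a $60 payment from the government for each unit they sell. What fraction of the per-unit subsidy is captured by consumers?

Pre-subsidy: 220 - q = 1345/13 + (2/13)q gives q* = 101 and p* = 119.
With the subsidy, sellers receive ps = pb + 60 for each unit, where pb is the price buyers pay.
On the curves, pb = 220 - q and ps = 1345/13 + (2/13)q; the wedge ps − pb = 60 gives 1345/13 + (2/13)q − (220 - q) = 60, so q' = 153.
Then pb = 220 − 1·153 = 67 and ps = 1345/13 + (2/13)·153 = 127.
Buyers' price falls by p* − pb = 119 − 67 = 52; sellers' price rises by ps − p* = 127 − 119 = 8.
So consumers capture 52/60 = 13/15 of each unit of subsidy.

Consumer share = 13/15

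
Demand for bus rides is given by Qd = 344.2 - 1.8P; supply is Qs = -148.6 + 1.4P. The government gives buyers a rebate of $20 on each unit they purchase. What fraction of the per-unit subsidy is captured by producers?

Pre-subsidy: 344.2 - 1.8P = -148.6 + 1.4P gives P* = 154, Q* = 67.
With the rebate, buyers effectively pay Pb = Ps − 20, where Ps is the price sellers receive.
Demand in terms of Ps becomes Qd = 344.2 − 1.8(Ps − 20) = 380.2 - 1.8Ps. Setting this equal to supply: 380.2 - 1.8Ps = -148.6 + 1.4Ps, so Ps = 165.25.
Buyers pay Pb = 165.25 − 20 = 145.25; Q' = -148.6 + 1.4·165.25 = 82.75.
Buyers' price falls by P* − Pb = 154 − 145.25 = 8.75; sellers' price rises by Ps − P* = 165.25 − 154 = 11.25.
So producers capture 11.25/20 = 0.5625 of each unit of subsidy.

Producer share = 0.5625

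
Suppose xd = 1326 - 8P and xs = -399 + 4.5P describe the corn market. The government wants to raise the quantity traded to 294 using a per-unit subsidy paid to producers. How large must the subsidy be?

At x = 294, invert demand for the buyer price: Pb = (1326 − 294)/8 = 129; invert supply for the seller price: Ps = (294 − (-399))/4.5 = 154.
The subsidy must fill the gap: s = Ps − Pb = 154 − 129 = 25.

Required subsidy s = 25 per unit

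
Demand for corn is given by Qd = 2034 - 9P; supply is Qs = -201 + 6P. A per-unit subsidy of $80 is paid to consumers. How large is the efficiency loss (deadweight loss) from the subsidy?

Deadweight loss = $11520

Pre-subsidy: 2034 - 9P = -201 + 6P gives P* = 149, Q* = 693.
With the rebate, buyers effectively pay Pb = Ps − 80, where Ps is the price sellers receive.
Demand in terms of Ps becomes Qd = 2034 − 9(Ps − 80) = 2754 - 9Ps. Setting this equal to supply: 2754 - 9Ps = -201 + 6Ps, so Ps = 197.
Buyers pay Pb = 197 − 80 = 117; Q' = -201 + 6·197 = 981.
The subsidy expands output by 981 − 693 = 288 past the efficient level; on those units the gap between marginal cost and willingness to pay runs from 0 up to 80.
DWL = ½ × 80 × 288 = 11520.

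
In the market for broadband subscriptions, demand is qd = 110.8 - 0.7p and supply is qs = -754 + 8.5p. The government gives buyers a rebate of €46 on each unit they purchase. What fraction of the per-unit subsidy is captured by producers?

Producer share = 7/92

Pre-subsidy: 110.8 - 0.7p = -754 + 8.5p gives p* = 94, q* = 45.
With the rebate, buyers effectively pay pb = ps − 46, where ps is the price sellers receive.
Demand in terms of ps becomes qd = 110.8 − 0.7(ps − 46) = 143 - 0.7ps. Setting this equal to supply: 143 - 0.7ps = -754 + 8.5ps, so ps = 97.5.
Buyers pay pb = 97.5 − 46 = 51.5; q' = -754 + 8.5·97.5 = 74.75.
Buyers' price falls by p* − pb = 94 − 51.5 = 42.5; sellers' price rises by ps − p* = 97.5 − 94 = 3.5.
So producers capture 3.5/46 = 7/92 of each unit of subsidy.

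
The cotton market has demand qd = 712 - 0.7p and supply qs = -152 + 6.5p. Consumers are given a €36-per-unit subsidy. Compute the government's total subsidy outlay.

Government cost = €23427

Pre-subsidy: 712 - 0.7p = -152 + 6.5p gives p* = 120, q* = 628.
With the rebate, buyers effectively pay pb = ps − 36, where ps is the price sellers receive.
Demand in terms of ps becomes qd = 712 − 0.7(ps − 36) = 737.2 - 0.7ps. Setting this equal to supply: 737.2 - 0.7ps = -152 + 6.5ps, so ps = 123.5.
Buyers pay pb = 123.5 − 36 = 87.5; q' = -152 + 6.5·123.5 = 650.75.
Government outlay = subsidy × quantity = 36 × 650.75 = 23427.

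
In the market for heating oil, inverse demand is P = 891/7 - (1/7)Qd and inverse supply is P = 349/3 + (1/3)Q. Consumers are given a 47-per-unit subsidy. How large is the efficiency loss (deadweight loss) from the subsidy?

Pre-subsidy: 891/7 - (1/7)Q = 349/3 + (1/3)Q gives Q* = 23 and P* = 124.
With the rebate, buyers effectively pay Pb = Ps − 47, where Ps is the price sellers receive.
On the curves, Pb = 891/7 - (1/7)Q and Ps = 349/3 + (1/3)Q; the wedge Ps − Pb = 47 gives 349/3 + (1/3)Q − (891/7 - (1/7)Q) = 47, so Q' = 121.7.
Then Pb = 891/7 − (1/7)·121.7 = 109.9 and Ps = 349/3 + (1/3)·121.7 = 156.9.
The subsidy expands output by 121.7 − 23 = 98.7 past the efficient level; on those units the gap between marginal cost and willingness to pay runs from 0 up to 47.
DWL = ½ × 47 × 98.7 = 2319.45.

Deadweight loss = 2319.45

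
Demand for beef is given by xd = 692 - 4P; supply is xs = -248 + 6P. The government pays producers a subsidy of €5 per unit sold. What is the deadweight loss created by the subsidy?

Deadweight loss = €30

Pre-subsidy: 692 - 4P = -248 + 6P gives P* = 94, x* = 316.
With the subsidy, sellers receive Ps = Pb + 5 for each unit, where Pb is the price buyers pay.
Supply in terms of Pb becomes xs = -248 + 6(Pb + 5) = -218 + 6Pb. Setting this equal to demand: 692 - 4Pb = -218 + 6Pb, so Pb = 91.
Sellers receive Ps = 91 + 5 = 96; x' = 692 − 4·91 = 328.
The subsidy expands output by 328 − 316 = 12 past the efficient level; on those units the gap between marginal cost and willingness to pay runs from 0 up to 5.
DWL = ½ × 5 × 12 = 30.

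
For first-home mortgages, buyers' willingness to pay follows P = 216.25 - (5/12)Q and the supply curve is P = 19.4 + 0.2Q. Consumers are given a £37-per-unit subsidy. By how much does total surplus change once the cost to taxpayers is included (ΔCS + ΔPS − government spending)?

Pre-subsidy: 216.25 - (5/12)Q = 19.4 + 0.2Q gives Q* = 11811/37 and P* = 3080/37.
With the rebate, buyers effectively pay Pb = Ps − 37, where Ps is the price sellers receive.
On the curves, Pb = 216.25 - (5/12)Q and Ps = 19.4 + 0.2Q; the wedge Ps − Pb = 37 gives 19.4 + 0.2Q − (216.25 - (5/12)Q) = 37, so Q' = 14031/37.
Then Pb = 216.25 − (5/12)·(14031/37) = 2155/37 and Ps = 19.4 + 0.2·(14031/37) = 3524/37.
ΔCS = ½(11811/37 + 14031/37)(3080/37 − 2155/37) = 323025/37; ΔPS = ½(11811/37 + 14031/37)(3524/37 − 3080/37) = 155052/37.
Government spending = 37 × 14031/37 = 14031.
Net change = 323025/37 + 155052/37 − 14031 = -1110. The loss equals the DWL triangle ½·37·60.

Net change in total surplus = -£1110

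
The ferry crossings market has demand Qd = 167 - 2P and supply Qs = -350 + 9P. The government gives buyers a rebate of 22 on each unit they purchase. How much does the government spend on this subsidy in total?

Government cost = 2398

Pre-subsidy: 167 - 2P = -350 + 9P gives P* = 47, Q* = 73.
With the rebate, buyers effectively pay Pb = Ps − 22, where Ps is the price sellers receive.
Demand in terms of Ps becomes Qd = 167 − 2(Ps − 22) = 211 - 2Ps. Setting this equal to supply: 211 - 2Ps = -350 + 9Ps, so Ps = 51.
Buyers pay Pb = 51 − 22 = 29; Q' = -350 + 9·51 = 109.
Government outlay = subsidy × quantity = 22 × 109 = 2398.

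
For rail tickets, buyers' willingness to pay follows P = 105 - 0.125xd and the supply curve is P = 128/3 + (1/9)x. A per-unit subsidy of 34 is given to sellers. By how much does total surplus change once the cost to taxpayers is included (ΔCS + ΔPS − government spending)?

Pre-subsidy: 105 - 0.125x = 128/3 + (1/9)x gives x* = 264 and P* = 72.
With the subsidy, sellers receive Ps = Pb + 34 for each unit, where Pb is the price buyers pay.
On the curves, Pb = 105 - 0.125x and Ps = 128/3 + (1/9)x; the wedge Ps − Pb = 34 gives 128/3 + (1/9)x − (105 - 0.125x) = 34, so x' = 408.
Then Pb = 105 − 0.125·408 = 54 and Ps = 128/3 + (1/9)·408 = 88.
ΔCS = ½(264 + 408)(72 − 54) = 6048; ΔPS = ½(264 + 408)(88 − 72) = 5376.
Government spending = 34 × 408 = 13872.
Net change = 6048 + 5376 − 13872 = -2448. The loss equals the DWL triangle ½·34·144.

Net change in total surplus = -2448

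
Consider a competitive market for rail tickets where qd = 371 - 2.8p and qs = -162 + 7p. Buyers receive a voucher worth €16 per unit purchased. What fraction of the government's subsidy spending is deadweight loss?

DWL / government spending = 112/1755

Pre-subsidy: 371 - 2.8p = -162 + 7p gives p* = 2665/49, q* = 1531/7.
With the rebate, buyers effectively pay pb = ps − 16, where ps is the price sellers receive.
Demand in terms of ps becomes qd = 371 − 2.8(ps − 16) = 415.8 - 2.8ps. Setting this equal to supply: 415.8 - 2.8ps = -162 + 7ps, so ps = 2889/49.
Buyers pay pb = 2889/49 − 16 = 2105/49; q' = -162 + 7·(2889/49) = 1755/7.
ΔCS = ½(1531/7 + 1755/7)(2665/49 − 2105/49) = 131440/49; ΔPS = ½(1531/7 + 1755/7)(2889/49 − 2665/49) = 52576/49.
Government spending = 16 × 1755/7 = 28080/7.
DWL = ½ × 16 × (1755/7 − 1531/7) = 256; fraction = 256 / (28080/7) = 112/1755.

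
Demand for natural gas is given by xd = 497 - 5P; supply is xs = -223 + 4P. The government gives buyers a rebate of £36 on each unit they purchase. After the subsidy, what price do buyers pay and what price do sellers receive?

Pre-subsidy: 497 - 5P = -223 + 4P gives P* = 80, x* = 97.
With the rebate, buyers effectively pay Pb = Ps − 36, where Ps is the price sellers receive.
Demand in terms of Ps becomes xd = 497 − 5(Ps − 36) = 677 - 5Ps. Setting this equal to supply: 677 - 5Ps = -223 + 4Ps, so Ps = 100.
Buyers pay Pb = 100 − 36 = 64; x' = -223 + 4·100 = 177.

Buyers pay £64; sellers receive £100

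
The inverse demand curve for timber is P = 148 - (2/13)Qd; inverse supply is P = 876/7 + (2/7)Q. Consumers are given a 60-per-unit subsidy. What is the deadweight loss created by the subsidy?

Pre-subsidy: 148 - (2/13)Q = 876/7 + (2/7)Q gives Q* = 52 and P* = 140.
With the rebate, buyers effectively pay Pb = Ps − 60, where Ps is the price sellers receive.
On the curves, Pb = 148 - (2/13)Q and Ps = 876/7 + (2/7)Q; the wedge Ps − Pb = 60 gives 876/7 + (2/7)Q − (148 - (2/13)Q) = 60, so Q' = 188.5.
Then Pb = 148 − (2/13)·188.5 = 119 and Ps = 876/7 + (2/7)·188.5 = 179.
The subsidy expands output by 188.5 − 52 = 136.5 past the efficient level; on those units the gap between marginal cost and willingness to pay runs from 0 up to 60.
DWL = ½ × 60 × 136.5 = 4095.

Deadweight loss = 4095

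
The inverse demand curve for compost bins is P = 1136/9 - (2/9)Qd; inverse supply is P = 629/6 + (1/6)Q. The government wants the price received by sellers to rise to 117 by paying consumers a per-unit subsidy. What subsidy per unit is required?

At a seller price of 117, quantity supplied is -629 + 6·117 = 73.
Buyers absorb 73 only when they pay Pb = 1136/9 − (2/9)·73 = 110.
s = Ps − Pb = 117 − 110 = 7.

Required subsidy s = 7 per unit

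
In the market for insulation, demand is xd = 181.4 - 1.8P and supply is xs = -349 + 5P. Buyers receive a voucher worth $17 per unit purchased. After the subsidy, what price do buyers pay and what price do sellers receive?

Pre-subsidy: 181.4 - 1.8P = -349 + 5P gives P* = 78, x* = 41.
With the rebate, buyers effectively pay Pb = Ps − 17, where Ps is the price sellers receive.
Demand in terms of Ps becomes xd = 181.4 − 1.8(Ps − 17) = 212 - 1.8Ps. Setting this equal to supply: 212 - 1.8Ps = -349 + 5Ps, so Ps = 82.5.
Buyers pay Pb = 82.5 − 17 = 65.5; x' = -349 + 5·82.5 = 63.5.

Buyers pay $65.5; sellers receive $82.5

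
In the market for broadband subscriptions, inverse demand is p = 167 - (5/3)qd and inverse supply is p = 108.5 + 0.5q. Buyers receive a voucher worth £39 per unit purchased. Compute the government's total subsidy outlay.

Government cost = £1755

Pre-subsidy: 167 - (5/3)q = 108.5 + 0.5q gives q* = 27 and p* = 122.
With the rebate, buyers effectively pay pb = ps − 39, where ps is the price sellers receive.
On the curves, pb = 167 - (5/3)q and ps = 108.5 + 0.5q; the wedge ps − pb = 39 gives 108.5 + 0.5q − (167 - (5/3)q) = 39, so q' = 45.
Then pb = 167 − (5/3)·45 = 92 and ps = 108.5 + 0.5·45 = 131.
Government outlay = subsidy × quantity = 39 × 45 = 1755.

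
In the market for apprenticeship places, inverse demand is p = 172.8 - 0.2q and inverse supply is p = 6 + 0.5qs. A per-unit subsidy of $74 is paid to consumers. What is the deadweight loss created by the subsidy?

Deadweight loss = 27380/7

Pre-subsidy: 172.8 - 0.2q = 6 + 0.5q gives q* = 1668/7 and p* = 876/7.
With the rebate, buyers effectively pay pb = ps − 74, where ps is the price sellers receive.
On the curves, pb = 172.8 - 0.2q and ps = 6 + 0.5q; the wedge ps − pb = 74 gives 6 + 0.5q − (172.8 - 0.2q) = 74, so q' = 344.
Then pb = 172.8 − 0.2·344 = 104 and ps = 6 + 0.5·344 = 178.
The subsidy expands output by 344 − 1668/7 = 740/7 past the efficient level; on those units the gap between marginal cost and willingness to pay runs from 0 up to 74.
DWL = ½ × 74 × 740/7 = 27380/7.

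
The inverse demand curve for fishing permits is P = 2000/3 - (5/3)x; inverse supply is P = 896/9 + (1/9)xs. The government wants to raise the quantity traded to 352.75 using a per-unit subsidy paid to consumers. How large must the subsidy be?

Required subsidy s = 60 per unit

At x = 352.75, from the demand curve buyers pay Pb = 2000/3 − (5/3)·352.75 = 78.75; from the supply curve sellers need Ps = 896/9 + (1/9)·352.75 = 138.75.
The subsidy must fill the gap: s = Ps − Pb = 138.75 − 78.75 = 60.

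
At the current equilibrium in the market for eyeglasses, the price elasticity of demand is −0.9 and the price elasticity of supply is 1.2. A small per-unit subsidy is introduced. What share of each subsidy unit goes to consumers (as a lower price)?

Consumer share = 4/7

For a small subsidy around the equilibrium, the benefit split depends on the relative slopes, which at a point are proportional to the elasticities.
Buyer share = εs/(εs + |εd|) = 1.2/(1.2 + 0.9) = 4/7; seller share = |εd|/(εs + |εd|) = 3/7.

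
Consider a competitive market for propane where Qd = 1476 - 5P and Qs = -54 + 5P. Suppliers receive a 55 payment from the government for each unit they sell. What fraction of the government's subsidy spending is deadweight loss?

Pre-subsidy: 1476 - 5P = -54 + 5P gives P* = 153, Q* = 711.
With the subsidy, sellers receive Ps = Pb + 55 for each unit, where Pb is the price buyers pay.
Supply in terms of Pb becomes Qs = -54 + 5(Pb + 55) = 221 + 5Pb. Setting this equal to demand: 1476 - 5Pb = 221 + 5Pb, so Pb = 125.5.
Sellers receive Ps = 125.5 + 55 = 180.5; Q' = 1476 − 5·125.5 = 848.5.
ΔCS = ½(711 + 848.5)(153 − 125.5) = 21443.125; ΔPS = ½(711 + 848.5)(180.5 − 153) = 21443.125.
Government spending = 55 × 848.5 = 46667.5.
DWL = ½ × 55 × (848.5 − 711) = 3781.25; fraction = 3781.25 / 46667.5 = 275/3394.

DWL / government spending = 275/3394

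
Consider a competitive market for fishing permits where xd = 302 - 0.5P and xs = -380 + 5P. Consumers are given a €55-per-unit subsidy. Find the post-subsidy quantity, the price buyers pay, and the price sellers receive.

Pre-subsidy: 302 - 0.5P = -380 + 5P gives P* = 124, x* = 240.
With the rebate, buyers effectively pay Pb = Ps − 55, where Ps is the price sellers receive.
Demand in terms of Ps becomes xd = 302 − 0.5(Ps − 55) = 329.5 - 0.5Ps. Setting this equal to supply: 329.5 - 0.5Ps = -380 + 5Ps, so Ps = 129.
Buyers pay Pb = 129 − 55 = 74; x' = -380 + 5·129 = 265.

x' = 265; buyers pay €74; sellers receive €129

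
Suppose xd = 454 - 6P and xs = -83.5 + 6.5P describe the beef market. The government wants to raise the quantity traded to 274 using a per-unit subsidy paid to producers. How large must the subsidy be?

At x = 274, invert demand for the buyer price: Pb = (454 − 274)/6 = 30; invert supply for the seller price: Ps = (274 − (-83.5))/6.5 = 55.
The subsidy must fill the gap: s = Ps − Pb = 55 − 30 = 25.

Required subsidy s = 25 per unit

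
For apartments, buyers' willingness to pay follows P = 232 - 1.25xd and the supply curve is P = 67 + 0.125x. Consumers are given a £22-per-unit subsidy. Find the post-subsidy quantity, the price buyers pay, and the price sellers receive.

Pre-subsidy: 232 - 1.25x = 67 + 0.125x gives x* = 120 and P* = 82.
With the rebate, buyers effectively pay Pb = Ps − 22, where Ps is the price sellers receive.
On the curves, Pb = 232 - 1.25x and Ps = 67 + 0.125x; the wedge Ps − Pb = 22 gives 67 + 0.125x − (232 - 1.25x) = 22, so x' = 136.
Then Pb = 232 − 1.25·136 = 62 and Ps = 67 + 0.125·136 = 84.

x' = 136; buyers pay £62; sellers receive £84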